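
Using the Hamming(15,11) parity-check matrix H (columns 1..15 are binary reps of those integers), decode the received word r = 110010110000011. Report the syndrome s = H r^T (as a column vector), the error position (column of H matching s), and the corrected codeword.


s = (1, 0, 0, 0)^T, error position = 8, corrected codeword c = 110010100000011

Compute s = H r^T mod 2 one row at a time:
  s_1 = 1 + 0 + 0 + 0 + 0 + 0 + 1 + 1 = 3 ≡ 1 (mod 2).
  s_2 = 0 + 1 + 0 + 1 + 0 + 0 + 1 + 1 = 4 ≡ 0 (mod 2).
  s_3 = 1 + 0 + 0 + 1 + 0 + 0 + 1 + 1 = 4 ≡ 0 (mod 2).
  s_4 = 1 + 0 + 1 + 1 + 0 + 0 + 0 + 1 = 4 ≡ 0 (mod 2).
s = (1, 0, 0, 0)^T — this equals column 8 of H (binary 1000), so error is at position 8.
Correct: flip bit 8 of r = 110010110000011 to get c = 110010100000011.


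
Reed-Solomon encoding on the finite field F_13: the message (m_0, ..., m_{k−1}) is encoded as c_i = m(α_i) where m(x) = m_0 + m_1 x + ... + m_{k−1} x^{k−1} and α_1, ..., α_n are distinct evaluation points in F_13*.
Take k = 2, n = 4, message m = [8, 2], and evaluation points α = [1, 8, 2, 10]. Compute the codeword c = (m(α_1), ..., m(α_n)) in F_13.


c = [10, 11, 12, 2]

Message polynomial: m(x) = 8 + 2·x (mod 13).
For each evaluation point α_i, compute m(α_i) mod 13:
  α_1 = 1: Horner steps 2 → 10, so m(1) = 10.
  α_2 = 8: Horner steps 2 → 11, so m(8) = 11.
  α_3 = 2: Horner steps 2 → 12, so m(2) = 12.
  α_4 = 10: Horner steps 2 → 2, so m(10) = 2.
Codeword c = [10, 11, 12, 2] ∈ F_13^4.


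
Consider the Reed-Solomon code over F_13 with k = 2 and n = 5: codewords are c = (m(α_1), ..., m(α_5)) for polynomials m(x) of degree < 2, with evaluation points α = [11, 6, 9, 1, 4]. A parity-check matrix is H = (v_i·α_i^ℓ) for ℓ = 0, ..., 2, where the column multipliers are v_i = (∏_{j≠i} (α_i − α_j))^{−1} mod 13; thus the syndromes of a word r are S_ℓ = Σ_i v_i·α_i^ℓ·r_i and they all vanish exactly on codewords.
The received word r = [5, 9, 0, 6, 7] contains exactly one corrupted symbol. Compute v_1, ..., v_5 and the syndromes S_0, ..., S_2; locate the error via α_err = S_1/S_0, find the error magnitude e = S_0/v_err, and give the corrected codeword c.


S = (7, 3, 5), error at position 2, error magnitude e = 10, c = [5, 12, 0, 6, 7].

Step 1: column multipliers v_i = (∏_{j≠i}(α_i − α_j))^{−1} mod 13.
  i = 1 (α = 11): (11−6)(11−9)(11−1)(11−4) = 5·2·10·7 = 700 ≡ 11, so v_1 = 11^{−1} = 6 (mod 13).
  i = 2 (α = 6): (6−11)(6−9)(6−1)(6−4) = (−5)·(−3)·5·2 = 150 ≡ 7, so v_2 = 7^{−1} = 2 (mod 13).
  i = 3 (α = 9): (9−11)(9−6)(9−1)(9−4) = (−2)·3·8·5 = −240 ≡ 7, so v_3 = 7^{−1} = 2 (mod 13).
  i = 4 (α = 1): (1−11)(1−6)(1−9)(1−4) = (−10)·(−5)·(−8)·(−3) = 1200 ≡ 4, so v_4 = 4^{−1} = 10 (mod 13).
  i = 5 (α = 4): (4−11)(4−6)(4−9)(4−1) = (−7)·(−2)·(−5)·3 = −210 ≡ 11, so v_5 = 11^{−1} = 6 (mod 13).
  v = [6, 2, 2, 10, 6].
Step 2: syndromes of r = [5, 9, 0, 6, 7] (all sums mod 13).
  S_0 = Σ v_i r_i = 6·5 + 2·9 + 2·0 + 10·6 + 6·7 = 150 ≡ 7.
  S_1 = Σ v_i α_i r_i = 6·11·5 + 2·6·9 + 2·9·0 + 10·1·6 + 6·4·7 = 666 ≡ 3.
  α_i^2 mod 13 = [4, 10, 3, 1, 3].
  S_2 = Σ v_i α_i^2 r_i = 6·4·5 + 2·10·9 + 2·3·0 + 10·1·6 + 6·3·7 = 486 ≡ 5.
  S = (7, 3, 5) ≠ 0, so r is not a codeword (an error is present).
Step 3: locate the error. For a single error e at position i, S_ℓ = v_i·e·α_i^ℓ, so α_err = S_1/S_0.
  S_0^{−1} = 7^{−1} = 2 (mod 13), so α_err = 3·2 = 6 ≡ 6 = α_2. Error position i = 2.
  Consistency check: S_2/S_1 = 5·9 = 45 ≡ 6 = α_err ✓ (single-error assumption holds).
Step 4: error magnitude e = S_0/v_2 = S_0·∏_{j≠2}(α_2 − α_j) = 7·7 = 49 ≡ 10 (mod 13).
Step 5: correct position 2: c_2 = r_2 − e = 9 − 10 ≡ 12 (mod 13). Hence c = [5, 12, 0, 6, 7].
  Check: interpolating c through the α_i gives m(x) = 10 + 9·x (degree < 2) with m(α_i) = c_i for every i, so c is indeed a codeword.


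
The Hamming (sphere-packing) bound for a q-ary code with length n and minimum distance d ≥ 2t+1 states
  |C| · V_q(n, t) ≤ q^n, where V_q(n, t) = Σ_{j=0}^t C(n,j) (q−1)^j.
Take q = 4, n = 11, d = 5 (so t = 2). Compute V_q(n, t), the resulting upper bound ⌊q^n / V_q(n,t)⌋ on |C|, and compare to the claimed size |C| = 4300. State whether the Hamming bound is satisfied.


V_q(n, t) = 529, q^n = 4194304, Hamming bound = 7928, |C| = 4300 ≤ bound (satisfied).

Step 1: Compute V_q(n, t) = Σ_{j=0}^2 C(n, j) (q−1)^j.
  j = 0: C(11,0)·(3)^0 = 1·1 = 1.
  j = 1: C(11,1)·(3)^1 = 11·3 = 33.
  j = 2: C(11,2)·(3)^2 = 55·9 = 495.
  V_q(n, t) = 1 + 33 + 495 = 529.
Step 2: q^n = 4^11 = 4194304.
Step 3: Hamming bound ⌊q^n / V_q(n,t)⌋ = ⌊4194304/529⌋ = 7928.
Step 4: Compare |C| = 4300 to 7928: satisfied.
The claimed |C| lies below the Hamming bound.


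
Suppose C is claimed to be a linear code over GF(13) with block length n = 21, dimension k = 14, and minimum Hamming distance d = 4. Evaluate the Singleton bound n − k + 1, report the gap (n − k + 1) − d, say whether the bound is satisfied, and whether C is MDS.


Singleton RHS = n − k + 1 = 8, slack = 4, bound satisfied, not MDS.

Singleton bound: d ≤ n − k + 1.
Here n = 21, k = 14, so n − k + 1 = 8.
Given d = 4, check d ≤ 8: YES.
Slack = (n − k + 1) − d = 4.
The code is NOT MDS (slack = 4 > 0).
Description: the claimed parameters are [21, 14, 4]_13; such a code would be non-MDS.


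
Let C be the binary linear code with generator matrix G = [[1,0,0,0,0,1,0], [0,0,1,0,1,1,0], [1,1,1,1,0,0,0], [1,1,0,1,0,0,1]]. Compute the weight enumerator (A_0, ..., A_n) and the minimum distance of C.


Weight distribution: A_0 = 1, A_2 = 2, A_3 = 5, A_4 = 5, A_5 = 2, A_7 = 1. Minimum distance d = 2.

Enumerate all 2^4 = 16 messages m ∈ F_2^4.
For each, compute codeword c = mG in F_2^7, then tally its weight.
  m = 0000 → c = 0000000, weight = 0.
  m = 1000 → c = 1000010, weight = 2.
  m = 0100 → c = 0010110, weight = 3.
  m = 1100 → c = 1010100, weight = 3.
  m = 0010 → c = 1111000, weight = 4.
  m = 1010 → c = 0111010, weight = 4.
  m = 0110 → c = 1101110, weight = 5.
  m = 1110 → c = 0101100, weight = 3.
  m = 0001 → c = 1101001, weight = 4.
  m = 1001 → c = 0101011, weight = 4.
  m = 0101 → c = 1111111, weight = 7.
  m = 1101 → c = 0111101, weight = 5.
  m = 0011 → c = 0010001, weight = 2.
  m = 1011 → c = 1010011, weight = 4.
  m = 0111 → c = 0000111, weight = 3.
  m = 1111 → c = 1000101, weight = 3.
Tally weights:
  weight 0: 1 codewords.
  weight 2: 2 codewords.
  weight 3: 5 codewords.
  weight 4: 5 codewords.
  weight 5: 2 codewords.
  weight 7: 1 codewords.
Minimum distance d = smallest w > 0 with A_w > 0 = 2.
Sanity: Σ A_w = 16 = 2^4 = 16 ✓.


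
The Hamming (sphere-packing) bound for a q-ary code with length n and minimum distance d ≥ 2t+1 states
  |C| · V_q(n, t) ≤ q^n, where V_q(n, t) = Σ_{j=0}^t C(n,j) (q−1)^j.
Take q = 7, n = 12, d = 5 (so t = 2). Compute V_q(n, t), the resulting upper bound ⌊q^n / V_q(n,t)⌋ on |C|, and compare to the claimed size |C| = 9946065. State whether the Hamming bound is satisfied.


V_q(n, t) = 2449, q^n = 13841287201, Hamming bound = 5651811, |C| = 9946065 > bound (violated).

Step 1: Compute V_q(n, t) = Σ_{j=0}^2 C(n, j) (q−1)^j.
  j = 0: C(12,0)·(6)^0 = 1·1 = 1.
  j = 1: C(12,1)·(6)^1 = 12·6 = 72.
  j = 2: C(12,2)·(6)^2 = 66·36 = 2376.
  V_q(n, t) = 1 + 72 + 2376 = 2449.
Step 2: q^n = 7^12 = 13841287201.
Step 3: Hamming bound ⌊q^n / V_q(n,t)⌋ = ⌊13841287201/2449⌋ = 5651811.
Step 4: Compare |C| = 9946065 to 5651811: violated.
The claimed |C| lies above the Hamming bound, so no 7-ary code of length 12 with d ≥ 5 can have 9946065 codewords.


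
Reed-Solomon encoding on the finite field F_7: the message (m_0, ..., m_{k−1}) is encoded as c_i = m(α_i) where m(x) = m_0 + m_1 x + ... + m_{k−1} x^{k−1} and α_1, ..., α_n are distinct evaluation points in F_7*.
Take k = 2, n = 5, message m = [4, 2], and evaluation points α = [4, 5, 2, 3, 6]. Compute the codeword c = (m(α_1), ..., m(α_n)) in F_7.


c = [5, 0, 1, 3, 2]

Message polynomial: m(x) = 4 + 2·x (mod 7).
For each evaluation point α_i, compute m(α_i) mod 7:
  α_1 = 4: Horner steps 2 → 5, so m(4) = 5.
  α_2 = 5: Horner steps 2 → 0, so m(5) = 0.
  α_3 = 2: Horner steps 2 → 1, so m(2) = 1.
  α_4 = 3: Horner steps 2 → 3, so m(3) = 3.
  α_5 = 6: Horner steps 2 → 2, so m(6) = 2.
Codeword c = [5, 0, 1, 3, 2] ∈ F_7^5.


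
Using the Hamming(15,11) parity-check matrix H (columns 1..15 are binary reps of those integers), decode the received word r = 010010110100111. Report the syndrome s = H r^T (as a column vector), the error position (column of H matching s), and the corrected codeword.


s = (1, 1, 1, 0)^T, error position = 14, corrected codeword c = 010010110100101

Compute s = H r^T mod 2 one row at a time:
  s_1 = 1 + 0 + 1 + 0 + 0 + 1 + 1 + 1 = 5 ≡ 1 (mod 2).
  s_2 = 0 + 1 + 0 + 1 + 0 + 1 + 1 + 1 = 5 ≡ 1 (mod 2).
  s_3 = 1 + 0 + 0 + 1 + 1 + 0 + 1 + 1 = 5 ≡ 1 (mod 2).
  s_4 = 0 + 0 + 1 + 1 + 0 + 0 + 1 + 1 = 4 ≡ 0 (mod 2).
s = (1, 1, 1, 0)^T — this equals column 14 of H (binary 1110), so error is at position 14.
Correct: flip bit 14 of r = 010010110100111 to get c = 010010110100101.


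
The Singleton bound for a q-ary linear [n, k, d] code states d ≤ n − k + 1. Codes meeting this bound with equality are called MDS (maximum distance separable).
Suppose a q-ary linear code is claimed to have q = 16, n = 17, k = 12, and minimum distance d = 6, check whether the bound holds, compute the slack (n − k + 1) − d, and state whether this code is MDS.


Singleton RHS = n − k + 1 = 6, slack = 0, bound satisfied, MDS.

Singleton bound: d ≤ n − k + 1.
Here n = 17, k = 12, so n − k + 1 = 6.
Given d = 6, check d ≤ 6: YES.
Slack = (n − k + 1) − d = 0.
The code is MDS (slack = 0).
Description: the claimed parameters are [17, 12, 6]_16; such a code would be MDS (meets Singleton bound).


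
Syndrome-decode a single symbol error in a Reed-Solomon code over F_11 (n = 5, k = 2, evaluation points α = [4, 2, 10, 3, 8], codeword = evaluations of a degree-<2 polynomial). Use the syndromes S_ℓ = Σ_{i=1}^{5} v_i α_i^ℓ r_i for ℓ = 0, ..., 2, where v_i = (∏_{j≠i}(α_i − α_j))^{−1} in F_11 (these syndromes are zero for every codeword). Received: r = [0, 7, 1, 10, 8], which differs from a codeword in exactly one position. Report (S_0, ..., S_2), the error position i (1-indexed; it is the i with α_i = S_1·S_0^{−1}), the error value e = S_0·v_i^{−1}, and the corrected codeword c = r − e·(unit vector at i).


S = (5, 4, 1), error at position 4, error magnitude e = 1, c = [0, 7, 1, 9, 8].

Step 1: column multipliers v_i = (∏_{j≠i}(α_i − α_j))^{−1} mod 11.
  i = 1 (α = 4): (4−2)(4−10)(4−3)(4−8) = 2·(−6)·1·(−4) = 48 ≡ 4, so v_1 = 4^{−1} = 3 (mod 11).
  i = 2 (α = 2): (2−4)(2−10)(2−3)(2−8) = (−2)·(−8)·(−1)·(−6) = 96 ≡ 8, so v_2 = 8^{−1} = 7 (mod 11).
  i = 3 (α = 10): (10−4)(10−2)(10−3)(10−8) = 6·8·7·2 = 672 ≡ 1, so v_3 = 1^{−1} = 1 (mod 11).
  i = 4 (α = 3): (3−4)(3−2)(3−10)(3−8) = (−1)·1·(−7)·(−5) = −35 ≡ 9, so v_4 = 9^{−1} = 5 (mod 11).
  i = 5 (α = 8): (8−4)(8−2)(8−10)(8−3) = 4·6·(−2)·5 = −240 ≡ 2, so v_5 = 2^{−1} = 6 (mod 11).
  v = [3, 7, 1, 5, 6].
Step 2: syndromes of r = [0, 7, 1, 10, 8] (all sums mod 11).
  S_0 = Σ v_i r_i = 3·0 + 7·7 + 1·1 + 5·10 + 6·8 = 148 ≡ 5.
  S_1 = Σ v_i α_i r_i = 3·4·0 + 7·2·7 + 1·10·1 + 5·3·10 + 6·8·8 = 642 ≡ 4.
  α_i^2 mod 11 = [5, 4, 1, 9, 9].
  S_2 = Σ v_i α_i^2 r_i = 3·5·0 + 7·4·7 + 1·1·1 + 5·9·10 + 6·9·8 = 1079 ≡ 1.
  S = (5, 4, 1) ≠ 0, so r is not a codeword (an error is present).
Step 3: locate the error. For a single error e at position i, S_ℓ = v_i·e·α_i^ℓ, so α_err = S_1/S_0.
  S_0^{−1} = 5^{−1} = 9 (mod 11), so α_err = 4·9 = 36 ≡ 3 = α_4. Error position i = 4.
  Consistency check: S_2/S_1 = 1·3 = 3 ≡ 3 = α_err ✓ (single-error assumption holds).
Step 4: error magnitude e = S_0/v_4 = S_0·∏_{j≠4}(α_4 − α_j) = 5·9 = 45 ≡ 1 (mod 11).
Step 5: correct position 4: c_4 = r_4 − e = 10 − 1 ≡ 9 (mod 11). Hence c = [0, 7, 1, 9, 8].
  Check: interpolating c through the α_i gives m(x) = 3 + 2·x (degree < 2) with m(α_i) = c_i for every i, so c is indeed a codeword.


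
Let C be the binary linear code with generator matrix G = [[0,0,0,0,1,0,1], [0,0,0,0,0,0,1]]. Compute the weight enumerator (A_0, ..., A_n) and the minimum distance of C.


Weight distribution: A_0 = 1, A_1 = 2, A_2 = 1. Minimum distance d = 1.

Enumerate all 2^2 = 4 messages m ∈ F_2^2.
For each, compute codeword c = mG in F_2^7, then tally its weight.
  m = 00 → c = 0000000, weight = 0.
  m = 10 → c = 0000101, weight = 2.
  m = 01 → c = 0000001, weight = 1.
  m = 11 → c = 0000100, weight = 1.
Tally weights:
  weight 0: 1 codewords.
  weight 1: 2 codewords.
  weight 2: 1 codewords.
Minimum distance d = smallest w > 0 with A_w > 0 = 1.
Sanity: Σ A_w = 4 = 2^2 = 4 ✓.


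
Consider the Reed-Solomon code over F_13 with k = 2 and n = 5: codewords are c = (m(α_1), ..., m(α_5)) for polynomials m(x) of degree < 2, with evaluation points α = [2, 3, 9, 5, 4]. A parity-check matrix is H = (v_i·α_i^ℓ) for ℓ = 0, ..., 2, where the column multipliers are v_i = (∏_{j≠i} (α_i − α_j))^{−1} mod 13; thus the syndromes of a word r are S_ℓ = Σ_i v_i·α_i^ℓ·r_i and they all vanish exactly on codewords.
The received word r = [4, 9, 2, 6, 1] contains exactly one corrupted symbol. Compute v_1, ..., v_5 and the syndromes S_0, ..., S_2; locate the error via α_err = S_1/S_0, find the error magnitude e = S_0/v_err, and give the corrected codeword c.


S = (10, 12, 4), error at position 3, error magnitude e = 2, c = [4, 9, 0, 6, 1].

Step 1: column multipliers v_i = (∏_{j≠i}(α_i − α_j))^{−1} mod 13.
  i = 1 (α = 2): (2−3)(2−9)(2−5)(2−4) = (−1)·(−7)·(−3)·(−2) = 42 ≡ 3, so v_1 = 3^{−1} = 9 (mod 13).
  i = 2 (α = 3): (3−2)(3−9)(3−5)(3−4) = 1·(−6)·(−2)·(−1) = −12 ≡ 1, so v_2 = 1^{−1} = 1 (mod 13).
  i = 3 (α = 9): (9−2)(9−3)(9−5)(9−4) = 7·6·4·5 = 840 ≡ 8, so v_3 = 8^{−1} = 5 (mod 13).
  i = 4 (α = 5): (5−2)(5−3)(5−9)(5−4) = 3·2·(−4)·1 = −24 ≡ 2, so v_4 = 2^{−1} = 7 (mod 13).
  i = 5 (α = 4): (4−2)(4−3)(4−9)(4−5) = 2·1·(−5)·(−1) = 10 ≡ 10, so v_5 = 10^{−1} = 4 (mod 13).
  v = [9, 1, 5, 7, 4].
Step 2: syndromes of r = [4, 9, 2, 6, 1] (all sums mod 13).
  S_0 = Σ v_i r_i = 9·4 + 1·9 + 5·2 + 7·6 + 4·1 = 101 ≡ 10.
  S_1 = Σ v_i α_i r_i = 9·2·4 + 1·3·9 + 5·9·2 + 7·5·6 + 4·4·1 = 415 ≡ 12.
  α_i^2 mod 13 = [4, 9, 3, 12, 3].
  S_2 = Σ v_i α_i^2 r_i = 9·4·4 + 1·9·9 + 5·3·2 + 7·12·6 + 4·3·1 = 771 ≡ 4.
  S = (10, 12, 4) ≠ 0, so r is not a codeword (an error is present).
Step 3: locate the error. For a single error e at position i, S_ℓ = v_i·e·α_i^ℓ, so α_err = S_1/S_0.
  S_0^{−1} = 10^{−1} = 4 (mod 13), so α_err = 12·4 = 48 ≡ 9 = α_3. Error position i = 3.
  Consistency check: S_2/S_1 = 4·12 = 48 ≡ 9 = α_err ✓ (single-error assumption holds).
Step 4: error magnitude e = S_0/v_3 = S_0·∏_{j≠3}(α_3 − α_j) = 10·8 = 80 ≡ 2 (mod 13).
Step 5: correct position 3: c_3 = r_3 − e = 2 − 2 ≡ 0 (mod 13). Hence c = [4, 9, 0, 6, 1].
  Check: interpolating c through the α_i gives m(x) = 7 + 5·x (degree < 2) with m(α_i) = c_i for every i, so c is indeed a codeword.


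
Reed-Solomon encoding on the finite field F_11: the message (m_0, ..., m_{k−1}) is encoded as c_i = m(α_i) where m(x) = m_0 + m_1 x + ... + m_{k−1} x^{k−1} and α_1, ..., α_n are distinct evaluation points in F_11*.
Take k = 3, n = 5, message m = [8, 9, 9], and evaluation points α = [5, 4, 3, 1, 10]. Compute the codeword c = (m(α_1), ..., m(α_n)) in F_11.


c = [3, 1, 6, 4, 8]

Message polynomial: m(x) = 8 + 9·x + 9·x^2 (mod 11).
For each evaluation point α_i, compute m(α_i) mod 11:
  α_1 = 5: Horner steps 9 → 10 → 3, so m(5) = 3.
  α_2 = 4: Horner steps 9 → 1 → 1, so m(4) = 1.
  α_3 = 3: Horner steps 9 → 3 → 6, so m(3) = 6.
  α_4 = 1: Horner steps 9 → 7 → 4, so m(1) = 4.
  α_5 = 10: Horner steps 9 → 0 → 8, so m(10) = 8.
Codeword c = [3, 1, 6, 4, 8] ∈ F_11^5.


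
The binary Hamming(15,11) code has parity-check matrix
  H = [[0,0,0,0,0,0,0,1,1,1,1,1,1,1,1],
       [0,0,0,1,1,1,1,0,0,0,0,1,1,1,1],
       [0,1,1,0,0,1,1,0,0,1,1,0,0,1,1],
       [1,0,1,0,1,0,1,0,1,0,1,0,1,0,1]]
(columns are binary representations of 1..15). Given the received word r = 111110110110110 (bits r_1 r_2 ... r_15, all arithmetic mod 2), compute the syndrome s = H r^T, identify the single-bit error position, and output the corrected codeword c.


s = (1, 1, 0, 0)^T, error position = 12, corrected codeword c = 111110110111110

Compute s = H r^T mod 2 one row at a time:
  s_1 = 1 + 0 + 1 + 1 + 0 + 1 + 1 + 0 = 5 ≡ 1 (mod 2).
  s_2 = 1 + 1 + 0 + 1 + 0 + 1 + 1 + 0 = 5 ≡ 1 (mod 2).
  s_3 = 1 + 1 + 0 + 1 + 1 + 1 + 1 + 0 = 6 ≡ 0 (mod 2).
  s_4 = 1 + 1 + 1 + 1 + 0 + 1 + 1 + 0 = 6 ≡ 0 (mod 2).
s = (1, 1, 0, 0)^T — this equals column 12 of H (binary 1100), so error is at position 12.
Correct: flip bit 12 of r = 111110110110110 to get c = 111110110111110.


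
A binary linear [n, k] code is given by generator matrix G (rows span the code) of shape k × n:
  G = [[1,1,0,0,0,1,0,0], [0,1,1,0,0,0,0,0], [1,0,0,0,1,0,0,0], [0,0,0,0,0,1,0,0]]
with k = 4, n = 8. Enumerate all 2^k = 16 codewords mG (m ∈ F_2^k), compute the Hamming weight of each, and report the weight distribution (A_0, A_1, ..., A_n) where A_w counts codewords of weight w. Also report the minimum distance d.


Weight distribution: A_0 = 1, A_1 = 1, A_2 = 6, A_3 = 6, A_4 = 1, A_5 = 1. Minimum distance d = 1.

Enumerate all 2^4 = 16 messages m ∈ F_2^4.
For each, compute codeword c = mG in F_2^8, then tally its weight.
  m = 0000 → c = 00000000, weight = 0.
  m = 1000 → c = 11000100, weight = 3.
  m = 0100 → c = 01100000, weight = 2.
  m = 1100 → c = 10100100, weight = 3.
  m = 0010 → c = 10001000, weight = 2.
  m = 1010 → c = 01001100, weight = 3.
  m = 0110 → c = 11101000, weight = 4.
  m = 1110 → c = 00101100, weight = 3.
  m = 0001 → c = 00000100, weight = 1.
  m = 1001 → c = 11000000, weight = 2.
  m = 0101 → c = 01100100, weight = 3.
  m = 1101 → c = 10100000, weight = 2.
  m = 0011 → c = 10001100, weight = 3.
  m = 1011 → c = 01001000, weight = 2.
  m = 0111 → c = 11101100, weight = 5.
  m = 1111 → c = 00101000, weight = 2.
Tally weights:
  weight 0: 1 codewords.
  weight 1: 1 codewords.
  weight 2: 6 codewords.
  weight 3: 6 codewords.
  weight 4: 1 codewords.
  weight 5: 1 codewords.
Minimum distance d = smallest w > 0 with A_w > 0 = 1.
Sanity: Σ A_w = 16 = 2^4 = 16 ✓.


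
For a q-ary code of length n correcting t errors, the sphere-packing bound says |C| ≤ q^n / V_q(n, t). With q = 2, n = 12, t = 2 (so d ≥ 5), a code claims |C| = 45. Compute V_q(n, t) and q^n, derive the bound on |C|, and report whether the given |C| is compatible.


V_q(n, t) = 79, q^n = 4096, Hamming bound = 51, |C| = 45 ≤ bound (satisfied).

Step 1: Compute V_q(n, t) = Σ_{j=0}^2 C(n, j) (q−1)^j.
  j = 0: C(12,0)·(1)^0 = 1·1 = 1.
  j = 1: C(12,1)·(1)^1 = 12·1 = 12.
  j = 2: C(12,2)·(1)^2 = 66·1 = 66.
  V_q(n, t) = 1 + 12 + 66 = 79.
Step 2: q^n = 2^12 = 4096.
Step 3: Hamming bound ⌊q^n / V_q(n,t)⌋ = ⌊4096/79⌋ = 51.
Step 4: Compare |C| = 45 to 51: satisfied.
The claimed |C| lies below the Hamming bound.


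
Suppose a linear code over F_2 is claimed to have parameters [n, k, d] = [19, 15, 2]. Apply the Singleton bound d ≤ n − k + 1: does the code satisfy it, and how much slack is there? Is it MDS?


Singleton RHS = n − k + 1 = 5, slack = 3, bound satisfied, not MDS.

Singleton bound: d ≤ n − k + 1.
Here n = 19, k = 15, so n − k + 1 = 5.
Given d = 2, check d ≤ 5: YES.
Slack = (n − k + 1) − d = 3.
The code is NOT MDS (slack = 3 > 0).
Description: the claimed parameters are [19, 15, 2]_2; such a code would be non-MDS.


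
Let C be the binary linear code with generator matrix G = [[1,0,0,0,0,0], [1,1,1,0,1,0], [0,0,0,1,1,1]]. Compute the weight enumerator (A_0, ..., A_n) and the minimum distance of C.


Weight distribution: A_0 = 1, A_1 = 1, A_3 = 2, A_4 = 3, A_5 = 1. Minimum distance d = 1.

Enumerate all 2^3 = 8 messages m ∈ F_2^3.
For each, compute codeword c = mG in F_2^6, then tally its weight.
  m = 000 → c = 000000, weight = 0.
  m = 100 → c = 100000, weight = 1.
  m = 010 → c = 111010, weight = 4.
  m = 110 → c = 011010, weight = 3.
  m = 001 → c = 000111, weight = 3.
  m = 101 → c = 100111, weight = 4.
  m = 011 → c = 111101, weight = 5.
  m = 111 → c = 011101, weight = 4.
Tally weights:
  weight 0: 1 codewords.
  weight 1: 1 codewords.
  weight 3: 2 codewords.
  weight 4: 3 codewords.
  weight 5: 1 codewords.
Minimum distance d = smallest w > 0 with A_w > 0 = 1.
Sanity: Σ A_w = 8 = 2^3 = 8 ✓.


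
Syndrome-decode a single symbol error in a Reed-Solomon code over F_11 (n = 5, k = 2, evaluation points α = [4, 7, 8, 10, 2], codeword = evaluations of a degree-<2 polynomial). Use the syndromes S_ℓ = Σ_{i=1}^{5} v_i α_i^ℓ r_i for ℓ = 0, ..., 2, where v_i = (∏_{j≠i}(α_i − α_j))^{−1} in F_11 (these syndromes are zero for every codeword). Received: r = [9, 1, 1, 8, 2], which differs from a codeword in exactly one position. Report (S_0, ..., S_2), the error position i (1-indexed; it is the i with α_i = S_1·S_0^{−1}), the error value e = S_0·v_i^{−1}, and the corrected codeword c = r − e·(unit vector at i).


S = (9, 8, 1), error at position 2, error magnitude e = 9, c = [9, 3, 1, 8, 2].

Step 1: column multipliers v_i = (∏_{j≠i}(α_i − α_j))^{−1} mod 11.
  i = 1 (α = 4): (4−7)(4−8)(4−10)(4−2) = (−3)·(−4)·(−6)·2 = −144 ≡ 10, so v_1 = 10^{−1} = 10 (mod 11).
  i = 2 (α = 7): (7−4)(7−8)(7−10)(7−2) = 3·(−1)·(−3)·5 = 45 ≡ 1, so v_2 = 1^{−1} = 1 (mod 11).
  i = 3 (α = 8): (8−4)(8−7)(8−10)(8−2) = 4·1·(−2)·6 = −48 ≡ 7, so v_3 = 7^{−1} = 8 (mod 11).
  i = 4 (α = 10): (10−4)(10−7)(10−8)(10−2) = 6·3·2·8 = 288 ≡ 2, so v_4 = 2^{−1} = 6 (mod 11).
  i = 5 (α = 2): (2−4)(2−7)(2−8)(2−10) = (−2)·(−5)·(−6)·(−8) = 480 ≡ 7, so v_5 = 7^{−1} = 8 (mod 11).
  v = [10, 1, 8, 6, 8].
Step 2: syndromes of r = [9, 1, 1, 8, 2] (all sums mod 11).
  S_0 = Σ v_i r_i = 10·9 + 1·1 + 8·1 + 6·8 + 8·2 = 163 ≡ 9.
  S_1 = Σ v_i α_i r_i = 10·4·9 + 1·7·1 + 8·8·1 + 6·10·8 + 8·2·2 = 943 ≡ 8.
  α_i^2 mod 11 = [5, 5, 9, 1, 4].
  S_2 = Σ v_i α_i^2 r_i = 10·5·9 + 1·5·1 + 8·9·1 + 6·1·8 + 8·4·2 = 639 ≡ 1.
  S = (9, 8, 1) ≠ 0, so r is not a codeword (an error is present).
Step 3: locate the error. For a single error e at position i, S_ℓ = v_i·e·α_i^ℓ, so α_err = S_1/S_0.
  S_0^{−1} = 9^{−1} = 5 (mod 11), so α_err = 8·5 = 40 ≡ 7 = α_2. Error position i = 2.
  Consistency check: S_2/S_1 = 1·7 = 7 ≡ 7 = α_err ✓ (single-error assumption holds).
Step 4: error magnitude e = S_0/v_2 = S_0·∏_{j≠2}(α_2 − α_j) = 9·1 = 9 ≡ 9 (mod 11).
Step 5: correct position 2: c_2 = r_2 − e = 1 − 9 ≡ 3 (mod 11). Hence c = [9, 3, 1, 8, 2].
  Check: interpolating c through the α_i gives m(x) = 6 + 9·x (degree < 2) with m(α_i) = c_i for every i, so c is indeed a codeword.


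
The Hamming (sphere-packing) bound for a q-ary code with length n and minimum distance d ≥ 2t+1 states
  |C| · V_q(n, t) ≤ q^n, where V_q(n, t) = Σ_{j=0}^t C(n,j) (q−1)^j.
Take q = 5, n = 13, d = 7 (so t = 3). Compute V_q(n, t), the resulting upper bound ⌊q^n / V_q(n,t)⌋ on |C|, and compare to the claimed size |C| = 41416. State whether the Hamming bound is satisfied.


V_q(n, t) = 19605, q^n = 1220703125, Hamming bound = 62264, |C| = 41416 ≤ bound (satisfied).

Step 1: Compute V_q(n, t) = Σ_{j=0}^3 C(n, j) (q−1)^j.
  j = 0: C(13,0)·(4)^0 = 1·1 = 1.
  j = 1: C(13,1)·(4)^1 = 13·4 = 52.
  j = 2: C(13,2)·(4)^2 = 78·16 = 1248.
  j = 3: C(13,3)·(4)^3 = 286·64 = 18304.
  V_q(n, t) = 1 + 52 + 1248 + 18304 = 19605.
Step 2: q^n = 5^13 = 1220703125.
Step 3: Hamming bound ⌊q^n / V_q(n,t)⌋ = ⌊1220703125/19605⌋ = 62264.
Step 4: Compare |C| = 41416 to 62264: satisfied.
The claimed |C| lies below the Hamming bound.


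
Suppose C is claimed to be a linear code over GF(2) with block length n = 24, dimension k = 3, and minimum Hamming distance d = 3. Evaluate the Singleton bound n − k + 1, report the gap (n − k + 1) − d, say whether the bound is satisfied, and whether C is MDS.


Singleton RHS = n − k + 1 = 22, slack = 19, bound satisfied, not MDS.

Singleton bound: d ≤ n − k + 1.
Here n = 24, k = 3, so n − k + 1 = 22.
Given d = 3, check d ≤ 22: YES.
Slack = (n − k + 1) − d = 19.
The code is NOT MDS (slack = 19 > 0).
Description: the claimed parameters are [24, 3, 3]_2; such a code would be non-MDS.


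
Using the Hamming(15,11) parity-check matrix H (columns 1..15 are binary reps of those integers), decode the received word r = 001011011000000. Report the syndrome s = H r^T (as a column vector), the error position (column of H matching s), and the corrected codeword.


s = (0, 0, 0, 1)^T, error position = 1, corrected codeword c = 101011011000000

Compute s = H r^T mod 2 one row at a time:
  s_1 = 1 + 1 + 0 + 0 + 0 + 0 + 0 + 0 = 2 ≡ 0 (mod 2).
  s_2 = 0 + 1 + 1 + 0 + 0 + 0 + 0 + 0 = 2 ≡ 0 (mod 2).
  s_3 = 0 + 1 + 1 + 0 + 0 + 0 + 0 + 0 = 2 ≡ 0 (mod 2).
  s_4 = 0 + 1 + 1 + 0 + 1 + 0 + 0 + 0 = 3 ≡ 1 (mod 2).
s = (0, 0, 0, 1)^T — this equals column 1 of H (binary 0001), so error is at position 1.
Correct: flip bit 1 of r = 001011011000000 to get c = 101011011000000.


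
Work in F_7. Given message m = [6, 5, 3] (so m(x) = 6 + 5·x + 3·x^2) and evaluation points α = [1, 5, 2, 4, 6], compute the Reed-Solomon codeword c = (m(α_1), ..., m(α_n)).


c = [0, 1, 0, 4, 4]

Message polynomial: m(x) = 6 + 5·x + 3·x^2 (mod 7).
For each evaluation point α_i, compute m(α_i) mod 7:
  α_1 = 1: Horner steps 3 → 1 → 0, so m(1) = 0.
  α_2 = 5: Horner steps 3 → 6 → 1, so m(5) = 1.
  α_3 = 2: Horner steps 3 → 4 → 0, so m(2) = 0.
  α_4 = 4: Horner steps 3 → 3 → 4, so m(4) = 4.
  α_5 = 6: Horner steps 3 → 2 → 4, so m(6) = 4.
Codeword c = [0, 1, 0, 4, 4] ∈ F_7^5.


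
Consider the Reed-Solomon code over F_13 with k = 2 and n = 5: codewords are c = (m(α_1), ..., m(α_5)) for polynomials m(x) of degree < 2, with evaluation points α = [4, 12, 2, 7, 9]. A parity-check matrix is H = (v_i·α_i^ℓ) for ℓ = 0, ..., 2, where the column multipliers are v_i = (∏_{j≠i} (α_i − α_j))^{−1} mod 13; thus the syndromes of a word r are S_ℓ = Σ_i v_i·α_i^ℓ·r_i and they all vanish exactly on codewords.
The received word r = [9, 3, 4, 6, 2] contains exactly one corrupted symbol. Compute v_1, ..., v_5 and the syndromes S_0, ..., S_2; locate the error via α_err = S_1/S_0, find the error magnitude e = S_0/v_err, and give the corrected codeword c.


S = (5, 9, 11), error at position 4, error magnitude e = 9, c = [9, 3, 4, 10, 2].

Step 1: column multipliers v_i = (∏_{j≠i}(α_i − α_j))^{−1} mod 13.
  i = 1 (α = 4): (4−12)(4−2)(4−7)(4−9) = (−8)·2·(−3)·(−5) = −240 ≡ 7, so v_1 = 7^{−1} = 2 (mod 13).
  i = 2 (α = 12): (12−4)(12−2)(12−7)(12−9) = 8·10·5·3 = 1200 ≡ 4, so v_2 = 4^{−1} = 10 (mod 13).
  i = 3 (α = 2): (2−4)(2−12)(2−7)(2−9) = (−2)·(−10)·(−5)·(−7) = 700 ≡ 11, so v_3 = 11^{−1} = 6 (mod 13).
  i = 4 (α = 7): (7−4)(7−12)(7−2)(7−9) = 3·(−5)·5·(−2) = 150 ≡ 7, so v_4 = 7^{−1} = 2 (mod 13).
  i = 5 (α = 9): (9−4)(9−12)(9−2)(9−7) = 5·(−3)·7·2 = −210 ≡ 11, so v_5 = 11^{−1} = 6 (mod 13).
  v = [2, 10, 6, 2, 6].
Step 2: syndromes of r = [9, 3, 4, 6, 2] (all sums mod 13).
  S_0 = Σ v_i r_i = 2·9 + 10·3 + 6·4 + 2·6 + 6·2 = 96 ≡ 5.
  S_1 = Σ v_i α_i r_i = 2·4·9 + 10·12·3 + 6·2·4 + 2·7·6 + 6·9·2 = 672 ≡ 9.
  α_i^2 mod 13 = [3, 1, 4, 10, 3].
  S_2 = Σ v_i α_i^2 r_i = 2·3·9 + 10·1·3 + 6·4·4 + 2·10·6 + 6·3·2 = 336 ≡ 11.
  S = (5, 9, 11) ≠ 0, so r is not a codeword (an error is present).
Step 3: locate the error. For a single error e at position i, S_ℓ = v_i·e·α_i^ℓ, so α_err = S_1/S_0.
  S_0^{−1} = 5^{−1} = 8 (mod 13), so α_err = 9·8 = 72 ≡ 7 = α_4. Error position i = 4.
  Consistency check: S_2/S_1 = 11·3 = 33 ≡ 7 = α_err ✓ (single-error assumption holds).
Step 4: error magnitude e = S_0/v_4 = S_0·∏_{j≠4}(α_4 − α_j) = 5·7 = 35 ≡ 9 (mod 13).
Step 5: correct position 4: c_4 = r_4 − e = 6 − 9 ≡ 10 (mod 13). Hence c = [9, 3, 4, 10, 2].
  Check: interpolating c through the α_i gives m(x) = 12 + 9·x (degree < 2) with m(α_i) = c_i for every i, so c is indeed a codeword.


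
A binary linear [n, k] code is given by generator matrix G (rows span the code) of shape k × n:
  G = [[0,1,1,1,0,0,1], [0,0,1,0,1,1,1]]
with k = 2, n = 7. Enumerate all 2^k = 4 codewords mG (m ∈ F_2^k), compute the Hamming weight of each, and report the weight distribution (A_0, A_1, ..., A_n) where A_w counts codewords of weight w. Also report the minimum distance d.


Weight distribution: A_0 = 1, A_4 = 3. Minimum distance d = 4.

Enumerate all 2^2 = 4 messages m ∈ F_2^2.
For each, compute codeword c = mG in F_2^7, then tally its weight.
  m = 00 → c = 0000000, weight = 0.
  m = 10 → c = 0111001, weight = 4.
  m = 01 → c = 0010111, weight = 4.
  m = 11 → c = 0101110, weight = 4.
Tally weights:
  weight 0: 1 codewords.
  weight 4: 3 codewords.
Minimum distance d = smallest w > 0 with A_w > 0 = 4.
Sanity: Σ A_w = 4 = 2^2 = 4 ✓.


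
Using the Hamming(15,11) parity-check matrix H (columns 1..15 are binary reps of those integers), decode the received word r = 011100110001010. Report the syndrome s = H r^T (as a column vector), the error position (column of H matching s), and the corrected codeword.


s = (1, 0, 0, 0)^T, error position = 8, corrected codeword c = 011100100001010

Compute s = H r^T mod 2 one row at a time:
  s_1 = 1 + 0 + 0 + 0 + 1 + 0 + 1 + 0 = 3 ≡ 1 (mod 2).
  s_2 = 1 + 0 + 0 + 1 + 1 + 0 + 1 + 0 = 4 ≡ 0 (mod 2).
  s_3 = 1 + 1 + 0 + 1 + 0 + 0 + 1 + 0 = 4 ≡ 0 (mod 2).
  s_4 = 0 + 1 + 0 + 1 + 0 + 0 + 0 + 0 = 2 ≡ 0 (mod 2).
s = (1, 0, 0, 0)^T — this equals column 8 of H (binary 1000), so error is at position 8.
Correct: flip bit 8 of r = 011100110001010 to get c = 011100100001010.


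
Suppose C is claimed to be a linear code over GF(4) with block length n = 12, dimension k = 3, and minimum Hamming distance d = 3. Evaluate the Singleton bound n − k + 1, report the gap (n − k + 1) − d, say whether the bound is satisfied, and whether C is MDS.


Singleton RHS = n − k + 1 = 10, slack = 7, bound satisfied, not MDS.

Singleton bound: d ≤ n − k + 1.
Here n = 12, k = 3, so n − k + 1 = 10.
Given d = 3, check d ≤ 10: YES.
Slack = (n − k + 1) − d = 7.
The code is NOT MDS (slack = 7 > 0).
Description: the claimed parameters are [12, 3, 3]_4; such a code would be non-MDS.


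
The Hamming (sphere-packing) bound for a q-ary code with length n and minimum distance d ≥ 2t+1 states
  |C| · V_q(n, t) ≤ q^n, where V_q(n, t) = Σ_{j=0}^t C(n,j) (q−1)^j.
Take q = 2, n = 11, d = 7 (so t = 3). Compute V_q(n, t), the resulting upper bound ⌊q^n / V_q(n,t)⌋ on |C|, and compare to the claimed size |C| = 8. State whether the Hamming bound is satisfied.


V_q(n, t) = 232, q^n = 2048, Hamming bound = 8, |C| = 8 ≤ bound (satisfied).

Step 1: Compute V_q(n, t) = Σ_{j=0}^3 C(n, j) (q−1)^j.
  j = 0: C(11,0)·(1)^0 = 1·1 = 1.
  j = 1: C(11,1)·(1)^1 = 11·1 = 11.
  j = 2: C(11,2)·(1)^2 = 55·1 = 55.
  j = 3: C(11,3)·(1)^3 = 165·1 = 165.
  V_q(n, t) = 1 + 11 + 55 + 165 = 232.
Step 2: q^n = 2^11 = 2048.
Step 3: Hamming bound ⌊q^n / V_q(n,t)⌋ = ⌊2048/232⌋ = 8.
Step 4: Compare |C| = 8 to 8: satisfied.
The claimed |C| lies at the Hamming bound (tight).


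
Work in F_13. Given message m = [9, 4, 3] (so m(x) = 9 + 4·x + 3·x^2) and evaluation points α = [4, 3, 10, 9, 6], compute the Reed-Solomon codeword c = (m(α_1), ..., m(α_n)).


c = [8, 9, 11, 2, 11]

Message polynomial: m(x) = 9 + 4·x + 3·x^2 (mod 13).
For each evaluation point α_i, compute m(α_i) mod 13:
  α_1 = 4: Horner steps 3 → 3 → 8, so m(4) = 8.
  α_2 = 3: Horner steps 3 → 0 → 9, so m(3) = 9.
  α_3 = 10: Horner steps 3 → 8 → 11, so m(10) = 11.
  α_4 = 9: Horner steps 3 → 5 → 2, so m(9) = 2.
  α_5 = 6: Horner steps 3 → 9 → 11, so m(6) = 11.
Codeword c = [8, 9, 11, 2, 11] ∈ F_13^5.


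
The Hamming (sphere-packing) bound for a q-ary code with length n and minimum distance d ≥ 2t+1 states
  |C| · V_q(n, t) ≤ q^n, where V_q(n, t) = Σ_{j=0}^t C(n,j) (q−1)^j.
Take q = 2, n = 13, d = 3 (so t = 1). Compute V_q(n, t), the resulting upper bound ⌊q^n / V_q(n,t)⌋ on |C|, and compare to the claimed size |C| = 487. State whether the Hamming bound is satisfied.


V_q(n, t) = 14, q^n = 8192, Hamming bound = 585, |C| = 487 ≤ bound (satisfied).

Step 1: Compute V_q(n, t) = Σ_{j=0}^1 C(n, j) (q−1)^j.
  j = 0: C(13,0)·(1)^0 = 1·1 = 1.
  j = 1: C(13,1)·(1)^1 = 13·1 = 13.
  V_q(n, t) = 1 + 13 = 14.
Step 2: q^n = 2^13 = 8192.
Step 3: Hamming bound ⌊q^n / V_q(n,t)⌋ = ⌊8192/14⌋ = 585.
Step 4: Compare |C| = 487 to 585: satisfied.
The claimed |C| lies below the Hamming bound.


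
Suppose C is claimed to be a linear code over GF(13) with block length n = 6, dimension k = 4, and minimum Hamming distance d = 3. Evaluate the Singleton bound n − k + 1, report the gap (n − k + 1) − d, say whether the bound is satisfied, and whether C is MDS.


Singleton RHS = n − k + 1 = 3, slack = 0, bound satisfied, MDS.

Singleton bound: d ≤ n − k + 1.
Here n = 6, k = 4, so n − k + 1 = 3.
Given d = 3, check d ≤ 3: YES.
Slack = (n − k + 1) − d = 0.
The code is MDS (slack = 0).
Description: the claimed parameters are [6, 4, 3]_13; such a code would be MDS (meets Singleton bound).


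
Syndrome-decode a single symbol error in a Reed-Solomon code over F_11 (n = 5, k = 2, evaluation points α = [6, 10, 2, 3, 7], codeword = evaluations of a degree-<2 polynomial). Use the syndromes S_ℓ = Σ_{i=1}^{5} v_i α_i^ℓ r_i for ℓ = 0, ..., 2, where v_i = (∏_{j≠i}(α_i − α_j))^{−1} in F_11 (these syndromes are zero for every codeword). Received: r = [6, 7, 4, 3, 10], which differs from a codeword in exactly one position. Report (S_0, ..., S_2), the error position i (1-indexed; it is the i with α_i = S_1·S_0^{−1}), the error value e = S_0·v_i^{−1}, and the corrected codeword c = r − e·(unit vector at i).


S = (7, 9, 10), error at position 1, error magnitude e = 6, c = [0, 7, 4, 3, 10].

Step 1: column multipliers v_i = (∏_{j≠i}(α_i − α_j))^{−1} mod 11.
  i = 1 (α = 6): (6−10)(6−2)(6−3)(6−7) = (−4)·4·3·(−1) = 48 ≡ 4, so v_1 = 4^{−1} = 3 (mod 11).
  i = 2 (α = 10): (10−6)(10−2)(10−3)(10−7) = 4·8·7·3 = 672 ≡ 1, so v_2 = 1^{−1} = 1 (mod 11).
  i = 3 (α = 2): (2−6)(2−10)(2−3)(2−7) = (−4)·(−8)·(−1)·(−5) = 160 ≡ 6, so v_3 = 6^{−1} = 2 (mod 11).
  i = 4 (α = 3): (3−6)(3−10)(3−2)(3−7) = (−3)·(−7)·1·(−4) = −84 ≡ 4, so v_4 = 4^{−1} = 3 (mod 11).
  i = 5 (α = 7): (7−6)(7−10)(7−2)(7−3) = 1·(−3)·5·4 = −60 ≡ 6, so v_5 = 6^{−1} = 2 (mod 11).
  v = [3, 1, 2, 3, 2].
Step 2: syndromes of r = [6, 7, 4, 3, 10] (all sums mod 11).
  S_0 = Σ v_i r_i = 3·6 + 1·7 + 2·4 + 3·3 + 2·10 = 62 ≡ 7.
  S_1 = Σ v_i α_i r_i = 3·6·6 + 1·10·7 + 2·2·4 + 3·3·3 + 2·7·10 = 361 ≡ 9.
  α_i^2 mod 11 = [3, 1, 4, 9, 5].
  S_2 = Σ v_i α_i^2 r_i = 3·3·6 + 1·1·7 + 2·4·4 + 3·9·3 + 2·5·10 = 274 ≡ 10.
  S = (7, 9, 10) ≠ 0, so r is not a codeword (an error is present).
Step 3: locate the error. For a single error e at position i, S_ℓ = v_i·e·α_i^ℓ, so α_err = S_1/S_0.
  S_0^{−1} = 7^{−1} = 8 (mod 11), so α_err = 9·8 = 72 ≡ 6 = α_1. Error position i = 1.
  Consistency check: S_2/S_1 = 10·5 = 50 ≡ 6 = α_err ✓ (single-error assumption holds).
Step 4: error magnitude e = S_0/v_1 = S_0·∏_{j≠1}(α_1 − α_j) = 7·4 = 28 ≡ 6 (mod 11).
Step 5: correct position 1: c_1 = r_1 − e = 6 − 6 ≡ 0 (mod 11). Hence c = [0, 7, 4, 3, 10].
  Check: interpolating c through the α_i gives m(x) = 6 + 10·x (degree < 2) with m(α_i) = c_i for every i, so c is indeed a codeword.


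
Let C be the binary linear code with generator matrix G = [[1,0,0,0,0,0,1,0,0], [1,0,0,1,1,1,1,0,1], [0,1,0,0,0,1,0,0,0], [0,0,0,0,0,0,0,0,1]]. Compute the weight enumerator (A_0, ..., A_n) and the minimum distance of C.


Weight distribution: A_0 = 1, A_1 = 1, A_2 = 2, A_3 = 4, A_4 = 3, A_5 = 3, A_6 = 2. Minimum distance d = 1.

Enumerate all 2^4 = 16 messages m ∈ F_2^4.
For each, compute codeword c = mG in F_2^9, then tally its weight.
  m = 0000 → c = 000000000, weight = 0.
  m = 1000 → c = 100000100, weight = 2.
  m = 0100 → c = 100111101, weight = 6.
  m = 1100 → c = 000111001, weight = 4.
  m = 0010 → c = 010001000, weight = 2.
  m = 1010 → c = 110001100, weight = 4.
  m = 0110 → c = 110110101, weight = 6.
  m = 1110 → c = 010110001, weight = 4.
  m = 0001 → c = 000000001, weight = 1.
  m = 1001 → c = 100000101, weight = 3.
  m = 0101 → c = 100111100, weight = 5.
  m = 1101 → c = 000111000, weight = 3.
  m = 0011 → c = 010001001, weight = 3.
  m = 1011 → c = 110001101, weight = 5.
  m = 0111 → c = 110110100, weight = 5.
  m = 1111 → c = 010110000, weight = 3.
Tally weights:
  weight 0: 1 codewords.
  weight 1: 1 codewords.
  weight 2: 2 codewords.
  weight 3: 4 codewords.
  weight 4: 3 codewords.
  weight 5: 3 codewords.
  weight 6: 2 codewords.
Minimum distance d = smallest w > 0 with A_w > 0 = 1.
Sanity: Σ A_w = 16 = 2^4 = 16 ✓.


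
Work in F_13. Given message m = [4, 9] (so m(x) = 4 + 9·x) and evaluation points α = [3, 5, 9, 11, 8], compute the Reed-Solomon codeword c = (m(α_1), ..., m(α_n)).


c = [5, 10, 7, 12, 11]

Message polynomial: m(x) = 4 + 9·x (mod 13).
For each evaluation point α_i, compute m(α_i) mod 13:
  α_1 = 3: Horner steps 9 → 5, so m(3) = 5.
  α_2 = 5: Horner steps 9 → 10, so m(5) = 10.
  α_3 = 9: Horner steps 9 → 7, so m(9) = 7.
  α_4 = 11: Horner steps 9 → 12, so m(11) = 12.
  α_5 = 8: Horner steps 9 → 11, so m(8) = 11.
Codeword c = [5, 10, 7, 12, 11] ∈ F_13^5.


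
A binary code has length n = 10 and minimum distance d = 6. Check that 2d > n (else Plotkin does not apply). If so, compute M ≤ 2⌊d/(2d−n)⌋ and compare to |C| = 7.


Plotkin bound M ≤ 6; given |C| = 7 > bound (violated).

Check applicability: 2d = 12, n = 10.
2d − n = 2 > 0, so Plotkin applies.
Compute d/(2d−n) = 6/2 ≈ 3.0000.
⌊d/(2d−n)⌋ = 3.
Plotkin bound: M ≤ 2·3 = 6.
Given |C| = 7, check: VIOLATED.
This |C| is above the Plotkin bound, so no binary code with n = 10, d = 6 and 7 codewords exists.


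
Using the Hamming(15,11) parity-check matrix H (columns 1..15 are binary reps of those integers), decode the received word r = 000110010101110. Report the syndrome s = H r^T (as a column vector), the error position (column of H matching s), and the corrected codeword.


s = (1, 1, 0, 0)^T, error position = 12, corrected codeword c = 000110010100110

Compute s = H r^T mod 2 one row at a time:
  s_1 = 1 + 0 + 1 + 0 + 1 + 1 + 1 + 0 = 5 ≡ 1 (mod 2).
  s_2 = 1 + 1 + 0 + 0 + 1 + 1 + 1 + 0 = 5 ≡ 1 (mod 2).
  s_3 = 0 + 0 + 0 + 0 + 1 + 0 + 1 + 0 = 2 ≡ 0 (mod 2).
  s_4 = 0 + 0 + 1 + 0 + 0 + 0 + 1 + 0 = 2 ≡ 0 (mod 2).
s = (1, 1, 0, 0)^T — this equals column 12 of H (binary 1100), so error is at position 12.
Correct: flip bit 12 of r = 000110010101110 to get c = 000110010100110.


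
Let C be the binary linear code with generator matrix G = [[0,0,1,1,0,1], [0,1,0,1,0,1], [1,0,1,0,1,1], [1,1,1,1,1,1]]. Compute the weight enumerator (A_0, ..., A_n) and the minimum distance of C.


Weight distribution: A_0 = 1, A_1 = 1, A_2 = 3, A_3 = 6, A_4 = 3, A_5 = 1, A_6 = 1. Minimum distance d = 1.

Enumerate all 2^4 = 16 messages m ∈ F_2^4.
For each, compute codeword c = mG in F_2^6, then tally its weight.
  m = 0000 → c = 000000, weight = 0.
  m = 1000 → c = 001101, weight = 3.
  m = 0100 → c = 010101, weight = 3.
  m = 1100 → c = 011000, weight = 2.
  m = 0010 → c = 101011, weight = 4.
  m = 1010 → c = 100110, weight = 3.
  m = 0110 → c = 111110, weight = 5.
  m = 1110 → c = 110011, weight = 4.
  m = 0001 → c = 111111, weight = 6.
  m = 1001 → c = 110010, weight = 3.
  m = 0101 → c = 101010, weight = 3.
  m = 1101 → c = 100111, weight = 4.
  m = 0011 → c = 010100, weight = 2.
  m = 1011 → c = 011001, weight = 3.
  m = 0111 → c = 000001, weight = 1.
  m = 1111 → c = 001100, weight = 2.
Tally weights:
  weight 0: 1 codewords.
  weight 1: 1 codewords.
  weight 2: 3 codewords.
  weight 3: 6 codewords.
  weight 4: 3 codewords.
  weight 5: 1 codewords.
  weight 6: 1 codewords.
Minimum distance d = smallest w > 0 with A_w > 0 = 1.
Sanity: Σ A_w = 16 = 2^4 = 16 ✓.
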